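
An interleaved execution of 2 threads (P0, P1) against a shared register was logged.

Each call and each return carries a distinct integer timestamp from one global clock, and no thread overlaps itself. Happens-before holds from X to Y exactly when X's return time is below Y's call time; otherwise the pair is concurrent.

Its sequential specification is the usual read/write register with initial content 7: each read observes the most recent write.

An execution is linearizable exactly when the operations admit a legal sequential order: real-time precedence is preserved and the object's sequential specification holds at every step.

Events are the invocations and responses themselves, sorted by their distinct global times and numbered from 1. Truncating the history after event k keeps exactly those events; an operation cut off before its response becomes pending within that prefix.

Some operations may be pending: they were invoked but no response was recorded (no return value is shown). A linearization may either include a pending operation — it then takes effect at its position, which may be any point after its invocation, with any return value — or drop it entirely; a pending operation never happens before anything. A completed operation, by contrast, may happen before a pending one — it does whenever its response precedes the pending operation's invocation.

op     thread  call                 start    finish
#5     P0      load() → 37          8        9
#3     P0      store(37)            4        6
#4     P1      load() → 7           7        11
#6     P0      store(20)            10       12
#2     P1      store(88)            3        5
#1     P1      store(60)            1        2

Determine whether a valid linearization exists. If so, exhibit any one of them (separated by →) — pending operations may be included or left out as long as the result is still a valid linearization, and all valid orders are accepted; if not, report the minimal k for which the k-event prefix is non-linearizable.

already the first 11 events (up to #4's response at time 11) admit no linearization; the first 10 still do
4 orders of the 5 completed register ops respect real time; none is legal
completion choices over the 1 pending operation (#6) were checked; none helps
e.g. #1, #2, #3, #4, #5 (pending dropped): illegal at step 4, since #4 load() → 7 cannot apply there
e.g. #1, #2, #3, #5, #4 (pending dropped): illegal at step 5, since #4 load() → 7 cannot apply there

not linearizable — minimal violating prefix: 11 events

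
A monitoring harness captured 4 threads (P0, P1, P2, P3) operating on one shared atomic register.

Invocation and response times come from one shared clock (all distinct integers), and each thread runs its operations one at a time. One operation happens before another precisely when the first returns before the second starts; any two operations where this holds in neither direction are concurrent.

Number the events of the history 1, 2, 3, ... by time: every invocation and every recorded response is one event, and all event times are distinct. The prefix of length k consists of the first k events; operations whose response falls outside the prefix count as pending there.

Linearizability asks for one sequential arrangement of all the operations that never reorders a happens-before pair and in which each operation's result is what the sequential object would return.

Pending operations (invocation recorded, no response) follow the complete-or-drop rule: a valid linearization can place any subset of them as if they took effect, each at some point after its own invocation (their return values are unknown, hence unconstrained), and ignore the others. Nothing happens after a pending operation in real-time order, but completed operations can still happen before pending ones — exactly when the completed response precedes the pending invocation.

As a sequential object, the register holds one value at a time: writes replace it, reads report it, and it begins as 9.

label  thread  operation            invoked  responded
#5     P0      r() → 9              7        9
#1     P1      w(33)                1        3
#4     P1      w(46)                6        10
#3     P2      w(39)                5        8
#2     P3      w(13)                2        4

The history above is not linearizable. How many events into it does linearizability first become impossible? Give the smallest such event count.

9

events 1..8 are linearizable; a witness order is #1, #2, #3:
step 1: #1 w(33) — value 33
step 2: #2 w(13) — value 13
step 3: #3 w(39) — value 39
with event 9 included (#5 responding at time 9), all real-time-consistent orders fail
every completion of the 1 pending operation (#4) was checked; none linearizes
take #1, #2, #3, #5 (pending dropped): step 4 already fails, because #5 r() → 9 cannot occur there
take #1, #2, #5, #3 (pending dropped): step 3 already fails, because #5 r() → 9 cannot occur there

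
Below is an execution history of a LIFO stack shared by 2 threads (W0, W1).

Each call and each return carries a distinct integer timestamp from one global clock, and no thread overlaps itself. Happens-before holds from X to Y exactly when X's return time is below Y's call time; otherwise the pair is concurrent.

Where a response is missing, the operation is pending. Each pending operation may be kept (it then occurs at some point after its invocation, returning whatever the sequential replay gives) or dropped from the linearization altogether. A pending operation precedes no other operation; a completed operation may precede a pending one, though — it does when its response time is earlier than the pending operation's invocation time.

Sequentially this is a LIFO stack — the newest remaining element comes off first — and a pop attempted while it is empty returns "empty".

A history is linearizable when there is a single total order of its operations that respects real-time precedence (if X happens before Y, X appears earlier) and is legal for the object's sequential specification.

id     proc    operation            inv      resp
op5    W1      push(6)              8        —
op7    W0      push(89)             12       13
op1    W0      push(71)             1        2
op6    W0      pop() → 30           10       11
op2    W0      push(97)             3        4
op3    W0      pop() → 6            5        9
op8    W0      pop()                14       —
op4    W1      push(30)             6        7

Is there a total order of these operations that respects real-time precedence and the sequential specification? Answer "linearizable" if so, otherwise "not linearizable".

linearizable

a witness: op1, op2, op4, op5, op3, op6, op7
step 1: op1 push(71) — stack <71>
step 2: op2 push(97) — stack <71,97>
step 3: op4 push(30) — stack <71,97,30>
step 4: op5 push(6) (pending, included) — stack <71,97,30,6>
step 5: op3 pop() → 6 — stack <71,97,30>
step 6: op6 pop() → 30 — stack <71,97>
step 7: op7 push(89) — stack <71,97,89>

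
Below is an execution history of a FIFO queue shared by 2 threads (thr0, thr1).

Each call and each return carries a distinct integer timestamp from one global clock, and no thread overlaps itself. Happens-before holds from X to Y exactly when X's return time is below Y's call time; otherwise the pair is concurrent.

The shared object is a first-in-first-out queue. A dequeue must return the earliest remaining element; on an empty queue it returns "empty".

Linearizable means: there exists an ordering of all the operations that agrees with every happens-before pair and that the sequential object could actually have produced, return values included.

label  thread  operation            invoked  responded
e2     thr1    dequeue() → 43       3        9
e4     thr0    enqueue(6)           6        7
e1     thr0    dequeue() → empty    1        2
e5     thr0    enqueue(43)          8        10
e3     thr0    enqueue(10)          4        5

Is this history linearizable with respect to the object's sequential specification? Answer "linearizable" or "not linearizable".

prefix check: 1..8 passes, 1..9 fails once e2's time-9 response joins
checked exhaustively: 3 real-time-consistent orders of 4 completed operations, zero legal FIFO queue replays
completion choices over the 1 pending operation (e5) were checked; none helps
one such order, e1, e2, e3, e4 (pending dropped), breaks at step 2 where e2 dequeue() → 43 is illegal
one such order, e1, e3, e2, e4 (pending dropped), breaks at step 3 where e2 dequeue() → 43 is illegal

not linearizable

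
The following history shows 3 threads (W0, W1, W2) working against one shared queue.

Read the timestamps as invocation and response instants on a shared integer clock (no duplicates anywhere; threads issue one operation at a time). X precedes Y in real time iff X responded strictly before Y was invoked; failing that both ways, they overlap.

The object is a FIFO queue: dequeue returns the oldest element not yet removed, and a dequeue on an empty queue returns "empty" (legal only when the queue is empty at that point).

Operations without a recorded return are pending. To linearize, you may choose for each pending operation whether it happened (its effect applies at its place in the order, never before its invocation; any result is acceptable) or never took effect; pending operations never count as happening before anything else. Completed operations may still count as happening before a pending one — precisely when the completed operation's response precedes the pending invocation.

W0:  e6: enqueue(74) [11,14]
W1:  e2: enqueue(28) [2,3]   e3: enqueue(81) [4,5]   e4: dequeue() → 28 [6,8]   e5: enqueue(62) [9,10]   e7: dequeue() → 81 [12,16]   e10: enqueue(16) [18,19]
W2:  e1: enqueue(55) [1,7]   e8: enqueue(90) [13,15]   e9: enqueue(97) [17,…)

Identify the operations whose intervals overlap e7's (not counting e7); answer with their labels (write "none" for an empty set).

e6, e8

e7 spans [12,16]: anything still running between times 12 and 16 counts as concurrent
e1 [1,7]: before
e2 [2,3]: before
e3 [4,5]: before
e4 [6,8]: before
e5 [9,10]: before
e6 [11,14]: concurrent
e8 [13,15]: concurrent
e9 [17,…): after
e10 [18,19]: after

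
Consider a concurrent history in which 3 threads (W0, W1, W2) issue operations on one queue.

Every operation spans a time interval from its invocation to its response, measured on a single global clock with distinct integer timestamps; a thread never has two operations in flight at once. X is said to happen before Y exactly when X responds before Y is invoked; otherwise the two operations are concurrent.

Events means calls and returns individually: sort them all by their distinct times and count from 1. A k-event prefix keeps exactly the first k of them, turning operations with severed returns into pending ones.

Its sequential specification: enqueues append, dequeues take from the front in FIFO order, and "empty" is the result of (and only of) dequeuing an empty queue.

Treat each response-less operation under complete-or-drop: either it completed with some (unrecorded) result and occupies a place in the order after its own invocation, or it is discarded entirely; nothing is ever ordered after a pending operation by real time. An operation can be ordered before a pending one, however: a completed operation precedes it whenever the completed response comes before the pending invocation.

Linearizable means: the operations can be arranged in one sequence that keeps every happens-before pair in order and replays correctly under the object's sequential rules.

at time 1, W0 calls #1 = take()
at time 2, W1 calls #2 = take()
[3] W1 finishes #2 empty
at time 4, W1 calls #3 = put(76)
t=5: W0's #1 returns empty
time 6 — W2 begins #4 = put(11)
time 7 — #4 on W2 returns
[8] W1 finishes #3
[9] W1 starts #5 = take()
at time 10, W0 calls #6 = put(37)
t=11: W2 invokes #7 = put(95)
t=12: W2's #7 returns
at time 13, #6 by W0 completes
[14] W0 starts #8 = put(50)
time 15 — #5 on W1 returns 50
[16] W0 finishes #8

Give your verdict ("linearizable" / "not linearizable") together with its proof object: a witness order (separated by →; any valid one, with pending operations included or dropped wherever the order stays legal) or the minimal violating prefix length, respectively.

not linearizable — minimal violating prefix: 15 events

the violation lands at event 15, #5's response at time 15: events 1..14 linearize, events 1..15 do not
no legal order exists: 30 real-time-consistent candidates over 7 completed queue operations, all rejected
no escape via the 1 pending operation (#8): every completion choice fails
take #1, #2, #3, #4, #5, #6, #7 (pending dropped): step 5 already fails, because #5 take() → 50 cannot occur there
take #1, #2, #3, #4, #5, #7, #6 (pending dropped): step 5 already fails, because #5 take() → 50 cannot occur there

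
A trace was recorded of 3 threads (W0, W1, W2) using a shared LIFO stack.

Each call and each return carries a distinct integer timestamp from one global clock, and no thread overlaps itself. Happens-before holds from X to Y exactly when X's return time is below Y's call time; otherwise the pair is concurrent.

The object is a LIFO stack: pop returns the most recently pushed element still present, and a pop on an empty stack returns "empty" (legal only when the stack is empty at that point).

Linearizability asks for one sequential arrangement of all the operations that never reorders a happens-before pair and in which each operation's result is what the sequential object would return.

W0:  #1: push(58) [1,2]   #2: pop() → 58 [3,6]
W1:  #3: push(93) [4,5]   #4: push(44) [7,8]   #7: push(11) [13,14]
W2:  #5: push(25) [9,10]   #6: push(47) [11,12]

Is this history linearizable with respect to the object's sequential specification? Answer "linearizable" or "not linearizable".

one valid linearization: #1, #2, #3, #4, #5, #6, #7
1. #1 push(58), leaving stack <58>
2. #2 pop() → 58, leaving stack <>
3. #3 push(93), leaving stack <93>
4. #4 push(44), leaving stack <93,44>
5. #5 push(25), leaving stack <93,44,25>
6. #6 push(47), leaving stack <93,44,25,47>
7. #7 push(11), leaving stack <93,44,25,47,11>

linearizable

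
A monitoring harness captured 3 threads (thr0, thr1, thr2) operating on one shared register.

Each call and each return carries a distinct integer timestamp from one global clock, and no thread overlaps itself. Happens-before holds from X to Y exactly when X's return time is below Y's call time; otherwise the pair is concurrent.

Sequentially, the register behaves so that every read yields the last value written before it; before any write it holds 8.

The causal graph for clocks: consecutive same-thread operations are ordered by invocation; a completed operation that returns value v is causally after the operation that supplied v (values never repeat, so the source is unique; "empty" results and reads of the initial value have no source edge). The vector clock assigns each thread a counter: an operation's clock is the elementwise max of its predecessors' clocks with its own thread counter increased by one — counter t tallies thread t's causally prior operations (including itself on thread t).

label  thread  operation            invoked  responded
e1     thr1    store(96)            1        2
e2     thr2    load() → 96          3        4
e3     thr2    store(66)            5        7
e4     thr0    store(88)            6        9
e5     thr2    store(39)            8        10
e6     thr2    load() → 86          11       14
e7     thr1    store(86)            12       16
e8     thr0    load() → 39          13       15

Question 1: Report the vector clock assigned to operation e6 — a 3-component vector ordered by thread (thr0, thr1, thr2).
Answer: (0, 2, 4)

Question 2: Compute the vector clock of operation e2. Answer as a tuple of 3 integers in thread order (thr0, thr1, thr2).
Answer: (0, 1, 1)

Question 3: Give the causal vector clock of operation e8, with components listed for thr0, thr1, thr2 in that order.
Answer: (2, 1, 3)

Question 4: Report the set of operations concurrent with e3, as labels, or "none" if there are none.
Answer: e4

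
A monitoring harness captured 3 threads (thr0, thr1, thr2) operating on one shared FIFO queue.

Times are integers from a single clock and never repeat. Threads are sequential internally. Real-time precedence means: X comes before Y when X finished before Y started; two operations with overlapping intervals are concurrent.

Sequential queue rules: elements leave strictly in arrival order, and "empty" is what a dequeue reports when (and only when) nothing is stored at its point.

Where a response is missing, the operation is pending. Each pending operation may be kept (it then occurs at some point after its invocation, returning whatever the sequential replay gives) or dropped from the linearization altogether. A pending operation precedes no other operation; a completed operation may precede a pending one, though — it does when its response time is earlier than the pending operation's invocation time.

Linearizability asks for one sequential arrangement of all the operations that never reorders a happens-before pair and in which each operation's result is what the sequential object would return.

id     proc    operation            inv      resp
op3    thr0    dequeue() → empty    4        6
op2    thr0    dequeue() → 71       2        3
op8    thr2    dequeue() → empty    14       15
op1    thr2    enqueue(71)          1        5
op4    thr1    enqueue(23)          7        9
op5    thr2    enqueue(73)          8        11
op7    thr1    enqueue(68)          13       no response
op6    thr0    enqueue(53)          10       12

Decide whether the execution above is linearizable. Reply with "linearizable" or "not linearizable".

not linearizable

already the first 15 events (up to op8's response at time 15) admit no linearization; the first 14 still do
7 completed operations, 9 real-time-consistent orders — every FIFO queue replay fails
no escape via the 1 pending operation (op7): every completion choice fails
one such order, op1, op2, op3, op4, op5, op6, op8 (pending dropped), breaks at step 7 where op8 dequeue() → empty is illegal
one such order, op1, op2, op3, op4, op6, op5, op8 (pending dropped), breaks at step 7 where op8 dequeue() → empty is illegal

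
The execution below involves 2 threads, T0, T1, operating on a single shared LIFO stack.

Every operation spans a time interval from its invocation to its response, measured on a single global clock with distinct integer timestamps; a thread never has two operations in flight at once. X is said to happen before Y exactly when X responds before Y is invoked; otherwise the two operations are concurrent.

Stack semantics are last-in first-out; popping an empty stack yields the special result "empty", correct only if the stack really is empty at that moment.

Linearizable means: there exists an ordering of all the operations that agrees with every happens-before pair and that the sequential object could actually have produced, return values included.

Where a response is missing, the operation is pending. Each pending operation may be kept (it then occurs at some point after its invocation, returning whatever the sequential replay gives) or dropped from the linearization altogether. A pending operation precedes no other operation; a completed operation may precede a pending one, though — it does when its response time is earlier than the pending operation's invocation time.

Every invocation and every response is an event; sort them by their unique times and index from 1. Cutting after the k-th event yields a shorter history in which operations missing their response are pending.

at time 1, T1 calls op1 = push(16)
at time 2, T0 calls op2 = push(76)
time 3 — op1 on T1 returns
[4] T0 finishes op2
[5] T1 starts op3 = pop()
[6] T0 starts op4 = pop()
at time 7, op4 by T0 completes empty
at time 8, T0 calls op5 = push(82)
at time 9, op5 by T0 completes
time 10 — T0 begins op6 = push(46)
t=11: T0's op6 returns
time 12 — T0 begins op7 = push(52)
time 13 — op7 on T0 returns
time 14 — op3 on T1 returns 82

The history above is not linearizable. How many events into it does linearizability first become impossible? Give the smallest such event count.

7

events 1..6 are still linearizable — one witness is op1, op2:
after step 1 (op1 push(16)): stack <16>
after step 2 (op2 push(76)): stack <16,76>
once event 7 joins (op4's response, time 7), exhaustive search finds no witness
no completion choice of the 1 pending operation (op3) rescues it — every subset was tried
for example op1, op2, op4 (pending dropped) fails at step 3: op4 pop() → empty is not legal there
for example op2, op1, op4 (pending dropped) fails at step 3: op4 pop() → empty is not legal there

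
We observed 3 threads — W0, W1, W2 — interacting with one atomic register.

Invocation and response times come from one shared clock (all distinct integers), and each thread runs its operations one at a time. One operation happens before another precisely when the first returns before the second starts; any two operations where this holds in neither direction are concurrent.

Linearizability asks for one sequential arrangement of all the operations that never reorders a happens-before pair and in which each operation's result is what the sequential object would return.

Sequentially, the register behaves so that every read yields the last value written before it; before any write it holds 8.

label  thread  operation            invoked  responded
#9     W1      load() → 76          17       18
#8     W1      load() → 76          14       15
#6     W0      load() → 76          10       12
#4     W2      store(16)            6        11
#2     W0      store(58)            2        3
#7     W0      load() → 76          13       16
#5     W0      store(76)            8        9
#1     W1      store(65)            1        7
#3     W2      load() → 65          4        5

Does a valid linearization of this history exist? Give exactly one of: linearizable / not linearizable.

a witness: #2, #1, #3, #4, #5, #6, #7, #8, #9
1. #2 store(58), leaving value 58
2. #1 store(65), leaving value 65
3. #3 load() → 65, leaving value 65
4. #4 store(16), leaving value 16
5. #5 store(76), leaving value 76
6. #6 load() → 76, leaving value 76
7. #7 load() → 76, leaving value 76
8. #8 load() → 76, leaving value 76
9. #9 load() → 76, leaving value 76

linearizable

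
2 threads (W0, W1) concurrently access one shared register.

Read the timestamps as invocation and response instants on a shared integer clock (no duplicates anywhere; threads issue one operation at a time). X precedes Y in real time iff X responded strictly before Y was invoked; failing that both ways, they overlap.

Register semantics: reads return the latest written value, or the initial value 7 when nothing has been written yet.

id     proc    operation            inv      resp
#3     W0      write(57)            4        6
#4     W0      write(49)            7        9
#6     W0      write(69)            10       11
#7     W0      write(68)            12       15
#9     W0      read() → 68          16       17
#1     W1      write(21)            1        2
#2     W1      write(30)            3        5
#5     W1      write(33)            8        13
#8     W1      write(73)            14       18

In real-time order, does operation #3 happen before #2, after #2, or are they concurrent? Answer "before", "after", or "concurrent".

#3 spans [4,6], #2 spans [3,5]
the intervals overlap in both directions

concurrent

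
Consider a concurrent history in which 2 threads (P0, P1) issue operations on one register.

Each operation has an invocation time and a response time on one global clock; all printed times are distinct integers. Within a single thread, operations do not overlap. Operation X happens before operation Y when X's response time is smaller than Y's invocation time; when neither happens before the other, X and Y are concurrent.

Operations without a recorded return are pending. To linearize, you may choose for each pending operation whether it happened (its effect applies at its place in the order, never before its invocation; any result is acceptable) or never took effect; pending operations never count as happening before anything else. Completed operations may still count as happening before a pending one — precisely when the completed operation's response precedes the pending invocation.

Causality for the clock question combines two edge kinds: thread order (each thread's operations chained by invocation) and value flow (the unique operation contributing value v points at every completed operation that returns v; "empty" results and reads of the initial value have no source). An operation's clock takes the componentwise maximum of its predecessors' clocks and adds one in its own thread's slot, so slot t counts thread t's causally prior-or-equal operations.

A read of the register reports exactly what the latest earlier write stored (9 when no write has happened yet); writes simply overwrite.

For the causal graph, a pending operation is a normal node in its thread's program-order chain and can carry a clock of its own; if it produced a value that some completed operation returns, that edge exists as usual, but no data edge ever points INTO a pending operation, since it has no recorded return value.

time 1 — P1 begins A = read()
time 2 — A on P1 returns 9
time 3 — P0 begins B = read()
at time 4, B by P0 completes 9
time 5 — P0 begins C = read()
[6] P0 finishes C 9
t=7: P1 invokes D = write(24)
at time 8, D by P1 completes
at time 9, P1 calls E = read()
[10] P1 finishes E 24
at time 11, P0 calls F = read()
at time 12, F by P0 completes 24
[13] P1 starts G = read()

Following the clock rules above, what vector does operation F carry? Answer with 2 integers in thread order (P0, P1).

(3, 2)

no predecessors for A (invoked 1): P1 increments from zero → (0, 1)
no predecessors for B (invoked 3): P0 increments from zero → (1, 0)
invoked at 7, D merges VC(A)=(0, 1) and bumps P1's slot → (0, 2)
invoked at 5, C merges VC(B)=(1, 0) and bumps P0's slot → (2, 0)
invoked at 9, E merges VC(D)=(0, 2) and bumps P1's slot → (0, 3)
invoked at 13, G merges VC(E)=(0, 3) and bumps P1's slot → (0, 4)
invoked at 11, F merges VC(C)=(2, 0), VC(D)=(0, 2) and bumps P0's slot → (3, 2)
target: VC(F) = (3, 2)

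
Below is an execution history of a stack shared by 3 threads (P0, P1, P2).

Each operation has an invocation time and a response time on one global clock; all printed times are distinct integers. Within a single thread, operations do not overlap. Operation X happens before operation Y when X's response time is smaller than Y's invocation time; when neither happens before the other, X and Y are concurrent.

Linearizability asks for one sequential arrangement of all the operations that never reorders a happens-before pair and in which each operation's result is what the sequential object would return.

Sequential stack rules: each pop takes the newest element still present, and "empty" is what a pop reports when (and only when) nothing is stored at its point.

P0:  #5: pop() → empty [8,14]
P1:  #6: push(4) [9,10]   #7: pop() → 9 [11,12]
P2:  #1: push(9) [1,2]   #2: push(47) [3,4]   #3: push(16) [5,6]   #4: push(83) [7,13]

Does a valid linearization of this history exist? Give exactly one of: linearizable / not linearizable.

not linearizable

prefix check: 1..11 passes, 1..12 fails once #7's time-12 response joins
exactly one order of the 5 completed ops respects real time; the stack replay fails
every completion of the 2 pending operations (#4, #5) was checked; none linearizes
for example #1, #2, #3, #6, #7 (pending dropped) fails at step 5: #7 pop() → 9 is not legal there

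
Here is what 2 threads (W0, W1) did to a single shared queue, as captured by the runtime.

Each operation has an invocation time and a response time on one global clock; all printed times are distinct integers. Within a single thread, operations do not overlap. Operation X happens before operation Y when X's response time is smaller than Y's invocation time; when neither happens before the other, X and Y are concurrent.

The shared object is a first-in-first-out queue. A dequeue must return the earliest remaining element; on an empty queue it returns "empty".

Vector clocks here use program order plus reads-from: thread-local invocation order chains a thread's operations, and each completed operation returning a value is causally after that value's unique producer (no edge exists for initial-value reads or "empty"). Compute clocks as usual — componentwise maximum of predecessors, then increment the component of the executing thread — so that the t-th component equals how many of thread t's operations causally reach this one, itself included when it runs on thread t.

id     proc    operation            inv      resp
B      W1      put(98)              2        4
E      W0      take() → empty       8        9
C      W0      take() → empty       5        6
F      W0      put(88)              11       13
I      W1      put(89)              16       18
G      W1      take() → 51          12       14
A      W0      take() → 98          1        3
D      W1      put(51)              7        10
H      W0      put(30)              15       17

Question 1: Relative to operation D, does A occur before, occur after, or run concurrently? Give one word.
Answer: before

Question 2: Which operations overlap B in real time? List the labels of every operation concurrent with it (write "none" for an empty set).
Answer: A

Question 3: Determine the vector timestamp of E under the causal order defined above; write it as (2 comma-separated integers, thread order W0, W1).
Answer: (3, 1)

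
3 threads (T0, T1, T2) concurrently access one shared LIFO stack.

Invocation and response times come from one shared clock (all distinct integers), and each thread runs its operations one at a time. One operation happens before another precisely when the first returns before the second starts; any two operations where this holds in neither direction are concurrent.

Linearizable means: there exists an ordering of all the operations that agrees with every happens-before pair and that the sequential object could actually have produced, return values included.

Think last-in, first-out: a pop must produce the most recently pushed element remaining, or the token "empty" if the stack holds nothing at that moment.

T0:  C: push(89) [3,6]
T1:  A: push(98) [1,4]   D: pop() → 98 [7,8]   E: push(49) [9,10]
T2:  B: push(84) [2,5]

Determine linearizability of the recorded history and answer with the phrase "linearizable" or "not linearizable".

linearizable

one valid linearization: B, C, A, D, E
1. B push(84), leaving stack <84>
2. C push(89), leaving stack <84,89>
3. A push(98), leaving stack <84,89,98>
4. D pop() → 98, leaving stack <84,89>
5. E push(49), leaving stack <84,89,49>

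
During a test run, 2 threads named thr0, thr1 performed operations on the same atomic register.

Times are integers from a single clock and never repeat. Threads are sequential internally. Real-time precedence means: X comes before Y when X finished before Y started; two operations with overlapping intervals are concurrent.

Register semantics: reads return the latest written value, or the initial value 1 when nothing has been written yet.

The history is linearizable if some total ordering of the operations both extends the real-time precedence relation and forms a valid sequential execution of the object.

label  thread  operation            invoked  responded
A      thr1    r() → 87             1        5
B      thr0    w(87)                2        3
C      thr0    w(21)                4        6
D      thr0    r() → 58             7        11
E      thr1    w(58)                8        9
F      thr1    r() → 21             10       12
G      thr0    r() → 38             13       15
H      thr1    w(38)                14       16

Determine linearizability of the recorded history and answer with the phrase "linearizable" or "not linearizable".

not linearizable

through event 11 a valid linearization exists; event 12 (F responding at time 12) ends that
every one of the 9 real-time-consistent orders over 6 completed atomic register ops fails the sequential spec
for example A, B, C, D, E, F fails at step 1: A r() → 87 is not legal there
for example A, B, C, E, D, F fails at step 1: A r() → 87 is not legal there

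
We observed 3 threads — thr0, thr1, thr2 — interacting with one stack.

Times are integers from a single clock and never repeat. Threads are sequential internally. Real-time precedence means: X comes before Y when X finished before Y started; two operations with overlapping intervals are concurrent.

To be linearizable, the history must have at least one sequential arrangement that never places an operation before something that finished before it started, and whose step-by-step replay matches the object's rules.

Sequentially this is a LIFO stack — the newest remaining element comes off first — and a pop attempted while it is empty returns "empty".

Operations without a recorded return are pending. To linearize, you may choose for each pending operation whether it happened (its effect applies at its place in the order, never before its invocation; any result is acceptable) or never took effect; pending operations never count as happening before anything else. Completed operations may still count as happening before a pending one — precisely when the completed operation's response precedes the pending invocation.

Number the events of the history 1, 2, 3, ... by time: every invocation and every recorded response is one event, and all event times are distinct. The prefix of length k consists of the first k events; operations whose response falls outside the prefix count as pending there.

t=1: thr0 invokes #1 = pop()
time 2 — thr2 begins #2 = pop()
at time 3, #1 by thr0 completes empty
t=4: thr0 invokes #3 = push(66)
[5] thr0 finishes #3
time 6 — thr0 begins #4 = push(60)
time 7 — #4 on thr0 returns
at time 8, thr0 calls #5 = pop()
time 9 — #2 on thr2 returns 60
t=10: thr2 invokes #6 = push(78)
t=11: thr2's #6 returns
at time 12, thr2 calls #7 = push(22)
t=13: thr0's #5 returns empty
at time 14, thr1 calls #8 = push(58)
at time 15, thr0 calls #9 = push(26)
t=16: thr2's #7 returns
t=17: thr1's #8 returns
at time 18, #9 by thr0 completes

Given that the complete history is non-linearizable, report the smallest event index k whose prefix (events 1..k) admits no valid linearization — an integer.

13

events 1..12 are still linearizable — one witness is #1, #3, #4, #2, #5, #6:
step 1: #1 pop() → empty — stack <>
step 2: #3 push(66) — stack <66>
step 3: #4 push(60) — stack <66,60>
step 4: #2 pop() → 60 — stack <66>
step 5: #5 pop() (pending, included) — stack <>
step 6: #6 push(78) — stack <78>
with event 13 included (#5 responding at time 13), all real-time-consistent orders fail
no completion choice of the 1 pending operation (#7) rescues it — every subset was tried
take #1, #2, #3, #4, #5, #6 (pending dropped): step 2 already fails, because #2 pop() → 60 cannot occur there
take #1, #2, #3, #4, #6, #5 (pending dropped): step 2 already fails, because #2 pop() → 60 cannot occur there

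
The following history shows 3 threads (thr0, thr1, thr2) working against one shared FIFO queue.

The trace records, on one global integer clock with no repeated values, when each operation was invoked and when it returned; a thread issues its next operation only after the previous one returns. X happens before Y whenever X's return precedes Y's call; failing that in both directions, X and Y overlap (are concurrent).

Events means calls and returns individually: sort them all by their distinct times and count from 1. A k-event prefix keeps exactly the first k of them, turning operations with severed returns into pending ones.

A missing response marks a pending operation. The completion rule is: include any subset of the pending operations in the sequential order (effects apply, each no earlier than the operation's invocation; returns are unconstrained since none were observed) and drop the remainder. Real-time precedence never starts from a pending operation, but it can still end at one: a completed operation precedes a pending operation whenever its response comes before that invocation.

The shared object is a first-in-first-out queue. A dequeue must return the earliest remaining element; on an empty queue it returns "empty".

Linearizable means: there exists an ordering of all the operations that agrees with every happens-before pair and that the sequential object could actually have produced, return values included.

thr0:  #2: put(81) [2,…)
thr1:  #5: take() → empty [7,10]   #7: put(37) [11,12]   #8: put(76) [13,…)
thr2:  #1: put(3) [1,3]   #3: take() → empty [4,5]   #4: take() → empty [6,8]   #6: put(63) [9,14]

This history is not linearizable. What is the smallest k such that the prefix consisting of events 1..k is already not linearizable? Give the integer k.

events 1..4 are linearizable; a witness order is #1:
1. #1 put(3), leaving queue <3>
at event 5 (#3's time-5 response) nothing linearizes any more
every completion of the 1 pending operation (#2) was checked; none linearizes
take #1, #3 (pending dropped): step 2 already fails, because #3 take() → empty cannot occur there

5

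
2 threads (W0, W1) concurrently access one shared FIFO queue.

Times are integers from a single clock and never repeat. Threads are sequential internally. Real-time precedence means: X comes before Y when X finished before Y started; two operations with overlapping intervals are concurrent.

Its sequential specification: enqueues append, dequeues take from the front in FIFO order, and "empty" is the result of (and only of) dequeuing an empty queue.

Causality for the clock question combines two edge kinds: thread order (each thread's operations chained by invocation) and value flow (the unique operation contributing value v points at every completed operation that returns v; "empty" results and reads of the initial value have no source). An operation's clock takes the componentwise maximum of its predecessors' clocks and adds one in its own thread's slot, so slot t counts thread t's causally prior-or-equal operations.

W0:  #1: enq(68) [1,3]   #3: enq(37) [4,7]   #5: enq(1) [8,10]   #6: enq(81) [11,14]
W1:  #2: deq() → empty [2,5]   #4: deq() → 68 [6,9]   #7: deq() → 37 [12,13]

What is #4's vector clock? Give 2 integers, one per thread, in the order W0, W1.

invoked at 2, #2 has no predecessors; its own W1 bump gives (0, 1)
invoked at 1, #1 has no predecessors; its own W0 bump gives (1, 0)
from VC(#1)=(1, 0), #3 (invoked 4) maxes components and bumps W0 → (2, 0)
from VC(#1)=(1, 0), VC(#2)=(0, 1), #4 (invoked 6) maxes components and bumps W1 → (1, 2)
from VC(#3)=(2, 0), #5 (invoked 8) maxes components and bumps W0 → (3, 0)
from VC(#5)=(3, 0), #6 (invoked 11) maxes components and bumps W0 → (4, 0)
from VC(#3)=(2, 0), VC(#4)=(1, 2), #7 (invoked 12) maxes components and bumps W1 → (2, 3)
target: VC(#4) = (1, 2)

(1, 2)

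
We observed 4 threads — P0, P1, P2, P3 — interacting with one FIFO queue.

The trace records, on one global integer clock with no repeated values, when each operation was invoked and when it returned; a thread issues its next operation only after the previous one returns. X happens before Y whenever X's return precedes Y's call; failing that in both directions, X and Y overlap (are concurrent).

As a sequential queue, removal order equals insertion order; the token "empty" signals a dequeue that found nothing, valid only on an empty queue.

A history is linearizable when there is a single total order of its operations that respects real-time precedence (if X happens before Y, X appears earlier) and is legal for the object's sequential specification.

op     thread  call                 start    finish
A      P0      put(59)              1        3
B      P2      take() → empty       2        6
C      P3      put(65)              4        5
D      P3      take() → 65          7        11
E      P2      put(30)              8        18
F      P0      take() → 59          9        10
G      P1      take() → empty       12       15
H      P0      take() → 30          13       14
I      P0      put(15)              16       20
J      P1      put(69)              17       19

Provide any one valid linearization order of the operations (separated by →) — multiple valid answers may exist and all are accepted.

1. B take() → empty, leaving queue <>
2. A put(59), leaving queue <59>
3. C put(65), leaving queue <59,65>
4. E put(30), leaving queue <59,65,30>
5. F take() → 59, leaving queue <65,30>
6. D take() → 65, leaving queue <30>
7. H take() → 30, leaving queue <>
8. G take() → empty, leaving queue <>
9. I put(15), leaving queue <15>
10. J put(69), leaving queue <15,69>

B → A → C → E → F → D → H → G → I → J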